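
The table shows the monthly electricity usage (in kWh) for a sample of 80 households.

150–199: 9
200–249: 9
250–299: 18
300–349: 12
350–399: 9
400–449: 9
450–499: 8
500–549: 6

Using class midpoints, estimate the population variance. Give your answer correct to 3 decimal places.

10818.750

Midpoints: 174.5, 224.5, 274.5, 324.5, 374.5, 424.5, 474.5, 524.5
n = 80, Σfm = 26560, mean = 332.0000
Σfm² = 9683420
Σf(m − x̄)² = Σfm² − (Σfm)²/n = 9683420 − 26560²/80 = 865500.0000
Population variance = 865500.0000 / 80 = 10818.7500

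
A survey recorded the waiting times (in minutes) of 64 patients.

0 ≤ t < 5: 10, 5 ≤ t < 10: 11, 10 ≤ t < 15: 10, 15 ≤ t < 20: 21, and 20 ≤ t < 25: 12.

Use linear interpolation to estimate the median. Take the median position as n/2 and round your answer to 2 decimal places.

Cumulative frequencies: 10, 21, 31, 52, 64
n = 64; position = n/2 = 32.
This falls in the class 15 ≤ t < 20: L = 15, F = 31, f = 21, h = 5.
Median ≈ 15 + ((32 − 31) / 21) × 5 = 15.2381

15.24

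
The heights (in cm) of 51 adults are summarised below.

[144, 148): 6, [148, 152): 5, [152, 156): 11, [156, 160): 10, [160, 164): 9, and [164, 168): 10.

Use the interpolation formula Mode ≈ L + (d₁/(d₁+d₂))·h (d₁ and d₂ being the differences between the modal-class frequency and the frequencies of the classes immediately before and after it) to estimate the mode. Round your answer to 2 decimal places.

Modal class: [152, 156) (highest frequency 11).
d₁ = 11 − 5 = 6, d₂ = 11 − 10 = 1
Mode ≈ 152 + (6/(6+1)) × 4 = 152 + 3.4286 = 155.4286

155.43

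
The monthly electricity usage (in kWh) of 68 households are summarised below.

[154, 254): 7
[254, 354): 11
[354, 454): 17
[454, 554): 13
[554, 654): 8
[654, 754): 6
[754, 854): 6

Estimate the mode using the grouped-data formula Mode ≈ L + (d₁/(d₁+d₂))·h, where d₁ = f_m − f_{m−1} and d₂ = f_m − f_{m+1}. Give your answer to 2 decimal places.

Modal class: [354, 454) (highest frequency 17).
d₁ = 17 − 11 = 6, d₂ = 17 − 13 = 4
Mode ≈ 354 + (6/(6+4)) × 100 = 354 + 60.0000 = 414.0000

414.00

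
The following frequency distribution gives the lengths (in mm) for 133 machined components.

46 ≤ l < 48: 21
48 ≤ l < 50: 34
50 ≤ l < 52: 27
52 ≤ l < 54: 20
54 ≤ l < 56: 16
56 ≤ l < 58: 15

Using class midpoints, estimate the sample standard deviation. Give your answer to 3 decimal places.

3.180

Midpoints: 47, 49, 51, 53, 55, 57
n = 133, Σfm = 6825, mean = 51.3158
Σfm² = 351565
Σf(m − x̄)² = Σfm² − (Σfm)²/n = 351565 − 6825²/133 = 1334.7368
Sample variance = 1334.7368 / 132 = 10.1116
Standard deviation = √10.1116 = 3.1799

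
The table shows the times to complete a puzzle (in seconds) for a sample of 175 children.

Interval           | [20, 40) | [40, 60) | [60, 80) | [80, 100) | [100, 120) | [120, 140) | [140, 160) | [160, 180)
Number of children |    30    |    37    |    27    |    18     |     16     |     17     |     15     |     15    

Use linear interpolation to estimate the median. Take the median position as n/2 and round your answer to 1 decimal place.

75.2

Cumulative frequencies: 30, 67, 94, 112, 128, 145, 160, 175
n = 175; position = n/2 = 87.5.
This falls in the class [60, 80): L = 60, F = 67, f = 27, h = 20.
Median ≈ 60 + ((87.5 − 67) / 27) × 20 = 75.1852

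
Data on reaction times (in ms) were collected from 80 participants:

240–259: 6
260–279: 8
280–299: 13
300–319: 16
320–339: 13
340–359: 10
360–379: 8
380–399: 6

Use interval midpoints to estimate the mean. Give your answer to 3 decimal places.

Midpoints: 249.5, 269.5, 289.5, 309.5, 329.5, 349.5, 369.5, 389.5
Σfm = 6×249.5 + 8×269.5 + 13×289.5 + 16×309.5 + 13×329.5 + 10×349.5 + 8×369.5 + 6×389.5 = 25440
n = Σf = 80
Mean = 25440 / 80 = 318.0000

318.000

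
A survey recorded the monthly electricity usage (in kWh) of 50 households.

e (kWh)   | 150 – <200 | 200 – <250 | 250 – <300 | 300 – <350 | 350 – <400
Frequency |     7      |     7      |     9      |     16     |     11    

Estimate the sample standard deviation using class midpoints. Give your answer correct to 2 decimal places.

Midpoints: 175, 225, 275, 325, 375
n = 50, Σfm = 14600, mean = 292.0000
Σfm² = 4486250
Σf(m − x̄)² = Σfm² − (Σfm)²/n = 4486250 − 14600²/50 = 223050.0000
Sample variance = 223050.0000 / 49 = 4552.0408
Standard deviation = √4552.0408 = 67.4688

67.47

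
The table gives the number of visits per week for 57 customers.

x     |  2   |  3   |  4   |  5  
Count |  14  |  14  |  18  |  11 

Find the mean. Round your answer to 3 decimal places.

Values: 2, 3, 4, 5
Σfx = 14×2 + 14×3 + 18×4 + 11×5 = 197
n = Σf = 57
Mean = 197 / 57 = 3.4561

3.456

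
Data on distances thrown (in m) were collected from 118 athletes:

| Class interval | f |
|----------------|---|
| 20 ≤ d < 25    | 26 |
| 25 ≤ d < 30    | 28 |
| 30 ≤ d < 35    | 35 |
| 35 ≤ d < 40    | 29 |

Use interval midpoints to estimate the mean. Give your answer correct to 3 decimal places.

Midpoints: 22.5, 27.5, 32.5, 37.5
Σfm = 26×22.5 + 28×27.5 + 35×32.5 + 29×37.5 = 3580
n = Σf = 118
Mean = 3580 / 118 = 30.3390

30.339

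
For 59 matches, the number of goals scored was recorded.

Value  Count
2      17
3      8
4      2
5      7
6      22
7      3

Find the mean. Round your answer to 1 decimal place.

Values: 2, 3, 4, 5, 6, 7
Σfx = 17×2 + 8×3 + 2×4 + 7×5 + 22×6 + 3×7 = 254
n = Σf = 59
Mean = 254 / 59 = 4.3051

4.3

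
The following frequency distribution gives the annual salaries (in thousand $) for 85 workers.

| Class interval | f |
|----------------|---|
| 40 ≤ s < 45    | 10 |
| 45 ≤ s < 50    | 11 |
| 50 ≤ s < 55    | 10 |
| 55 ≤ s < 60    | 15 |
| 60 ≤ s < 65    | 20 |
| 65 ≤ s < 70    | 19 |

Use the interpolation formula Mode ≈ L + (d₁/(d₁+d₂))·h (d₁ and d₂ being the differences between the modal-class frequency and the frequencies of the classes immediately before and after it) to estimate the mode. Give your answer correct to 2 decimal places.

Modal class: 60 ≤ s < 65 (highest frequency 20).
d₁ = 20 − 15 = 5, d₂ = 20 − 19 = 1
Mode ≈ 60 + (5/(5+1)) × 5 = 60 + 4.1667 = 64.1667

64.17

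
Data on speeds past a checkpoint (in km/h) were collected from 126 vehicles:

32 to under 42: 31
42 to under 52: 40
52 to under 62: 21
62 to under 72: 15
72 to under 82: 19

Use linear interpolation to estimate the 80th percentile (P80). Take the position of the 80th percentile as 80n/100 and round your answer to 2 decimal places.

67.87

Cumulative frequencies: 31, 71, 92, 107, 126
n = 126; position = 80n/100 = 100.8.
This falls in the class 62 to under 72: L = 62, F = 92, f = 15, h = 10.
80th percentile ≈ 62 + ((100.8 − 92) / 15) × 10 = 67.8667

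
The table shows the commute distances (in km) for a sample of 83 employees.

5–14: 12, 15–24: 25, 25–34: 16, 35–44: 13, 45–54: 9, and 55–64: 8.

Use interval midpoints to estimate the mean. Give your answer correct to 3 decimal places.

30.223

Midpoints: 9.5, 19.5, 29.5, 39.5, 49.5, 59.5
Σfm = 12×9.5 + 25×19.5 + 16×29.5 + 13×39.5 + 9×49.5 + 8×59.5 = 2508.5
n = Σf = 83
Mean = 2508.5 / 83 = 30.2229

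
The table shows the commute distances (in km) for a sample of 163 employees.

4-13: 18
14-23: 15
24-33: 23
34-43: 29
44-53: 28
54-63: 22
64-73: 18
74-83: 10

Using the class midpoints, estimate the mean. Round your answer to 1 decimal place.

42.1

Midpoints: 8.5, 18.5, 28.5, 38.5, 48.5, 58.5, 68.5, 78.5
Σfm = 18×8.5 + 15×18.5 + 23×28.5 + 29×38.5 + 28×48.5 + 22×58.5 + 18×68.5 + 10×78.5 = 6865.5
n = Σf = 163
Mean = 6865.5 / 163 = 42.1196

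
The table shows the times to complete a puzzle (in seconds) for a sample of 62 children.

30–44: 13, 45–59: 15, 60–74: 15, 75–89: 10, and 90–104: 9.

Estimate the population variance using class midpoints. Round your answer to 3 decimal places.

400.189

Midpoints: 37, 52, 67, 82, 97
n = 62, Σfm = 3959, mean = 63.8548
Σfm² = 277613
Σf(m − x̄)² = Σfm² − (Σfm)²/n = 277613 − 3959²/62 = 24811.6935
Population variance = 24811.6935 / 62 = 400.1886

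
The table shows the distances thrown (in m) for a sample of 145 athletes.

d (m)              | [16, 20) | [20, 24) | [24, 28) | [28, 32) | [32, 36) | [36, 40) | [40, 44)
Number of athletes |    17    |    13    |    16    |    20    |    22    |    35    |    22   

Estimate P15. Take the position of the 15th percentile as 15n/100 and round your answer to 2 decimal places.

21.46

Cumulative frequencies: 17, 30, 46, 66, 88, 123, 145
n = 145; position = 15n/100 = 21.75.
This falls in the class [20, 24): L = 20, F = 17, f = 13, h = 4.
15th percentile ≈ 20 + ((21.75 − 17) / 13) × 4 = 21.4615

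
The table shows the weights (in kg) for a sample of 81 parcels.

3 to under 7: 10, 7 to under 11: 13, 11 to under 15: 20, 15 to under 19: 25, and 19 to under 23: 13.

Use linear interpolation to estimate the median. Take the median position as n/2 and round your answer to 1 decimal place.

14.5

Cumulative frequencies: 10, 23, 43, 68, 81
n = 81; position = n/2 = 40.5.
This falls in the class 11 to under 15: L = 11, F = 23, f = 20, h = 4.
Median ≈ 11 + ((40.5 − 23) / 20) × 4 = 14.5000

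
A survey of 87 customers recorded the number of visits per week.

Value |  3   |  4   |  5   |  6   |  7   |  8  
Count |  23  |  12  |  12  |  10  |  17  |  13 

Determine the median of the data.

5

Cumulative frequencies: 23, 35, 47, 57, 74, 87
n = 87, so the median is the value in position (n+1)/2 = 44.
Position 44 falls at value 5.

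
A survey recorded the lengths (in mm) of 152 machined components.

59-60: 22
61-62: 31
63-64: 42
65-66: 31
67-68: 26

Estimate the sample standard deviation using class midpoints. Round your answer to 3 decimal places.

2.592

Midpoints: 59.5, 61.5, 63.5, 65.5, 67.5
n = 152, Σfm = 9668, mean = 63.6053
Σfm² = 615950
Σf(m − x̄)² = Σfm² − (Σfm)²/n = 615950 − 9668²/152 = 1014.3158
Sample variance = 1014.3158 / 151 = 6.7173
Standard deviation = √6.7173 = 2.5918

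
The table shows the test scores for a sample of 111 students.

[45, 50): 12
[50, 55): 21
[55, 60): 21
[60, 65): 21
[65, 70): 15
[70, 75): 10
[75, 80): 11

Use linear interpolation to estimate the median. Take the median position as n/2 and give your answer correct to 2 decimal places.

60.36

Cumulative frequencies: 12, 33, 54, 75, 90, 100, 111
n = 111; position = n/2 = 55.5.
This falls in the class [60, 65): L = 60, F = 54, f = 21, h = 5.
Median ≈ 60 + ((55.5 − 54) / 21) × 5 = 60.3571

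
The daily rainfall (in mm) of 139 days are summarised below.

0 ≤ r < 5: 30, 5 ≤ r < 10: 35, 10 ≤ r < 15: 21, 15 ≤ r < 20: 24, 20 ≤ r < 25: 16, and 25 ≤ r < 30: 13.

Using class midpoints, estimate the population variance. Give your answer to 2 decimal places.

64.75

Midpoints: 2.5, 7.5, 12.5, 17.5, 22.5, 27.5
n = 139, Σfm = 1737.5, mean = 12.5000
Σfm² = 30718.75
Σf(m − x̄)² = Σfm² − (Σfm)²/n = 30718.75 − 1737.5²/139 = 9000.0000
Population variance = 9000.0000 / 139 = 64.7482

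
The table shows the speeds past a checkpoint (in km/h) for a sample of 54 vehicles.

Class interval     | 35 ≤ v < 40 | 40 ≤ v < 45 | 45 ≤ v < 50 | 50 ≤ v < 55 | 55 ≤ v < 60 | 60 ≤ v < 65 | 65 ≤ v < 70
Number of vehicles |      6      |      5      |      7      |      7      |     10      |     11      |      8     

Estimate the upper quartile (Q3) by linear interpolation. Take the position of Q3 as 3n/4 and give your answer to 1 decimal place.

62.5

Cumulative frequencies: 6, 11, 18, 25, 35, 46, 54
n = 54; position = 3n/4 = 40.5.
This falls in the class 60 ≤ v < 65: L = 60, F = 35, f = 11, h = 5.
Upper quartile ≈ 60 + ((40.5 − 35) / 11) × 5 = 62.5000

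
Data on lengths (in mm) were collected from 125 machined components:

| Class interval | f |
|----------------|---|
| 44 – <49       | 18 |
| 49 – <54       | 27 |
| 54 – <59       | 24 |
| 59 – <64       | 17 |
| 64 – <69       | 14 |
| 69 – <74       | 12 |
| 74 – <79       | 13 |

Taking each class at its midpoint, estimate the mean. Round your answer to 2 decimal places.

Midpoints: 46.5, 51.5, 56.5, 61.5, 66.5, 71.5, 76.5
Σfm = 18×46.5 + 27×51.5 + 24×56.5 + 17×61.5 + 14×66.5 + 12×71.5 + 13×76.5 = 7412.5
n = Σf = 125
Mean = 7412.5 / 125 = 59.3000

59.30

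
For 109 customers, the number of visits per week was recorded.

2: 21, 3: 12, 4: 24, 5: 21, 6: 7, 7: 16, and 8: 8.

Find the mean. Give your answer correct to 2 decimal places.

4.56

Values: 2, 3, 4, 5, 6, 7, 8
Σfx = 21×2 + 12×3 + 24×4 + 21×5 + 7×6 + 16×7 + 8×8 = 497
n = Σf = 109
Mean = 497 / 109 = 4.5596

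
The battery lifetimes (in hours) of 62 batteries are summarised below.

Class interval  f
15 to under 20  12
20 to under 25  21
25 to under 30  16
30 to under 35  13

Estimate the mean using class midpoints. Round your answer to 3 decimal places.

24.919

Midpoints: 17.5, 22.5, 27.5, 32.5
Σfm = 12×17.5 + 21×22.5 + 16×27.5 + 13×32.5 = 1545
n = Σf = 62
Mean = 1545 / 62 = 24.9194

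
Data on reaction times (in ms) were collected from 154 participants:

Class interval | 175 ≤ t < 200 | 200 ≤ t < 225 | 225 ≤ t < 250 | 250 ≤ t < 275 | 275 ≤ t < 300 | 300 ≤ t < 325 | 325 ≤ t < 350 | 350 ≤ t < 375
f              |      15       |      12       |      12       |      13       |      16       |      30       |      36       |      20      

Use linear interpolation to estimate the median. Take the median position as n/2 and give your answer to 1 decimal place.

Cumulative frequencies: 15, 27, 39, 52, 68, 98, 134, 154
n = 154; position = n/2 = 77.
This falls in the class 300 ≤ t < 325: L = 300, F = 68, f = 30, h = 25.
Median ≈ 300 + ((77 − 68) / 30) × 25 = 307.5000

307.5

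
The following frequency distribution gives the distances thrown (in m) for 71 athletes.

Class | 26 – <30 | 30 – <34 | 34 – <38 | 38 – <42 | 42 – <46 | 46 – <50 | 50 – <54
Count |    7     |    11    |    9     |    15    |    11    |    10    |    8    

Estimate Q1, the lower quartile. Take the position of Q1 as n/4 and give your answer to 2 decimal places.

33.91

Cumulative frequencies: 7, 18, 27, 42, 53, 63, 71
n = 71; position = n/4 = 17.75.
This falls in the class 30 – <34: L = 30, F = 7, f = 11, h = 4.
Lower quartile ≈ 30 + ((17.75 − 7) / 11) × 4 = 33.9091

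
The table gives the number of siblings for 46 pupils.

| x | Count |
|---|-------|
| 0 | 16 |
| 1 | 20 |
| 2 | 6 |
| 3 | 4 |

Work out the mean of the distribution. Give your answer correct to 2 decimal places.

0.96

Values: 0, 1, 2, 3
Σfx = 16×0 + 20×1 + 6×2 + 4×3 = 44
n = Σf = 46
Mean = 44 / 46 = 0.9565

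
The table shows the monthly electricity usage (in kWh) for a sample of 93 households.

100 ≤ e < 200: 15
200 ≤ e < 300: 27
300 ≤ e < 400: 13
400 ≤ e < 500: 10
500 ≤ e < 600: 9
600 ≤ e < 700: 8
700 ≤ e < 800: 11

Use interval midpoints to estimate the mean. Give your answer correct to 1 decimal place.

391.9

Midpoints: 150, 250, 350, 450, 550, 650, 750
Σfm = 15×150 + 27×250 + 13×350 + 10×450 + 9×550 + 8×650 + 11×750 = 36450
n = Σf = 93
Mean = 36450 / 93 = 391.9355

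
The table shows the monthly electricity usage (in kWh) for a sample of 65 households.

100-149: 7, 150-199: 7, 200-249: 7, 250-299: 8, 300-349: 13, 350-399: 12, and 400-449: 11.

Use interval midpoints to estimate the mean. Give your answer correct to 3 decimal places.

296.038

Midpoints: 124.5, 174.5, 224.5, 274.5, 324.5, 374.5, 424.5
Σfm = 7×124.5 + 7×174.5 + 7×224.5 + 8×274.5 + 13×324.5 + 12×374.5 + 11×424.5 = 19242.5
n = Σf = 65
Mean = 19242.5 / 65 = 296.0385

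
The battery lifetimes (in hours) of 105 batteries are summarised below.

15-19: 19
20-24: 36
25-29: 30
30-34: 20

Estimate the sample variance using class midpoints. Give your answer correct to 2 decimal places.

Midpoints: 17, 22, 27, 32
n = 105, Σfm = 2565, mean = 24.4286
Σfm² = 65265
Σf(m − x̄)² = Σfm² − (Σfm)²/n = 65265 − 2565²/105 = 2605.7143
Sample variance = 2605.7143 / 104 = 25.0549

25.05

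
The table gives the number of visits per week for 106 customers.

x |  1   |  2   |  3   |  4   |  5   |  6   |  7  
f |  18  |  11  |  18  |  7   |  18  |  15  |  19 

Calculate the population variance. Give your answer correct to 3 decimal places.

Values: 1, 2, 3, 4, 5, 6, 7
n = 106, Σfx = 435, mean = 4.1038
Σfx² = 2257
Σf(x − x̄)² = Σfx² − (Σfx)²/n = 2257 − 435²/106 = 471.8585
Population variance = 471.8585 / 106 = 4.4515

4.451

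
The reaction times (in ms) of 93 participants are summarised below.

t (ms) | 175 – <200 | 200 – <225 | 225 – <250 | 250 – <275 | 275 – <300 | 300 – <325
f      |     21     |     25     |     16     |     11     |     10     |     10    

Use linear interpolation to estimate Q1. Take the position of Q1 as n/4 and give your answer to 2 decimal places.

202.25

Cumulative frequencies: 21, 46, 62, 73, 83, 93
n = 93; position = n/4 = 23.25.
This falls in the class 200 – <225: L = 200, F = 21, f = 25, h = 25.
Lower quartile ≈ 200 + ((23.25 − 21) / 25) × 25 = 202.2500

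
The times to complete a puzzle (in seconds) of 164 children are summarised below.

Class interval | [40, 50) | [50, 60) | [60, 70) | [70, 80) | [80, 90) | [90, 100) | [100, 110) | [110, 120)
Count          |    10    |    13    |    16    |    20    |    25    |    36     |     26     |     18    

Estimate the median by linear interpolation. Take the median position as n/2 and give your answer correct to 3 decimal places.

Cumulative frequencies: 10, 23, 39, 59, 84, 120, 146, 164
n = 164; position = n/2 = 82.
This falls in the class [80, 90): L = 80, F = 59, f = 25, h = 10.
Median ≈ 80 + ((82 − 59) / 25) × 10 = 89.2000

89.200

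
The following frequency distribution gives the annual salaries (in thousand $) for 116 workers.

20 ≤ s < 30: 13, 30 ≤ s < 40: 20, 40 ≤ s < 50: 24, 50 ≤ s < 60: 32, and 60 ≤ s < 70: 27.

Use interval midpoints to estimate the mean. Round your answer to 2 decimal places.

Midpoints: 25, 35, 45, 55, 65
Σfm = 13×25 + 20×35 + 24×45 + 32×55 + 27×65 = 5620
n = Σf = 116
Mean = 5620 / 116 = 48.4483

48.45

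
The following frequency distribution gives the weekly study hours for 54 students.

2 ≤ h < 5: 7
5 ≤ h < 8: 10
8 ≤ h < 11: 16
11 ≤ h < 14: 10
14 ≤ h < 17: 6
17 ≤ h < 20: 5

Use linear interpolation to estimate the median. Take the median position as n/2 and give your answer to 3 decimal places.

9.875

Cumulative frequencies: 7, 17, 33, 43, 49, 54
n = 54; position = n/2 = 27.
This falls in the class 8 ≤ h < 11: L = 8, F = 17, f = 16, h = 3.
Median ≈ 8 + ((27 − 17) / 16) × 3 = 9.8750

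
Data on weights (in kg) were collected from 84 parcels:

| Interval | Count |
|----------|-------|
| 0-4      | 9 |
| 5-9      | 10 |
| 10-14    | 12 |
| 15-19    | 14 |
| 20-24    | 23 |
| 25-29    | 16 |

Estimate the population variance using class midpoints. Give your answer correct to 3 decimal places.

65.420

Midpoints: 2, 7, 12, 17, 22, 27
n = 84, Σfm = 1408, mean = 16.7619
Σfm² = 29096
Σf(m − x̄)² = Σfm² − (Σfm)²/n = 29096 − 1408²/84 = 5495.2381
Population variance = 5495.2381 / 84 = 65.4195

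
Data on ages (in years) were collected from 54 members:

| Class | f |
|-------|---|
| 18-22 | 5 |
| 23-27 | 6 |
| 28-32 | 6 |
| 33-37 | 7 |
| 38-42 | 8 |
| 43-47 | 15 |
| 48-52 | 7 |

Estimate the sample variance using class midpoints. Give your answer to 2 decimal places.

Midpoints: 20, 25, 30, 35, 40, 45, 50
n = 54, Σfm = 2020, mean = 37.4074
Σfm² = 80400
Σf(m − x̄)² = Σfm² − (Σfm)²/n = 80400 − 2020²/54 = 4837.0370
Sample variance = 4837.0370 / 53 = 91.2648

91.26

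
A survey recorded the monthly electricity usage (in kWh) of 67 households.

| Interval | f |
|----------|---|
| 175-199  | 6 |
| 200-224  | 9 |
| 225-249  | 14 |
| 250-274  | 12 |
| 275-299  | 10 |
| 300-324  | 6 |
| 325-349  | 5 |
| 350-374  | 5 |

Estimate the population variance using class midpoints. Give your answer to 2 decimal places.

2446.54

Midpoints: 187, 212, 237, 262, 287, 312, 337, 362
n = 67, Σfm = 17729, mean = 264.6119
Σfm² = 4855223
Σf(m − x̄)² = Σfm² − (Σfm)²/n = 4855223 − 17729²/67 = 163917.9104
Population variance = 163917.9104 / 67 = 2446.5360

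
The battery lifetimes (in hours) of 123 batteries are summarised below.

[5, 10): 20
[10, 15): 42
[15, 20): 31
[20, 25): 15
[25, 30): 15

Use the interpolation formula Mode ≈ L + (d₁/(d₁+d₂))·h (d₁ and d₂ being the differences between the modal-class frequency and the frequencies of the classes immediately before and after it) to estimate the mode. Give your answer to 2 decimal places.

Modal class: [10, 15) (highest frequency 42).
d₁ = 42 − 20 = 22, d₂ = 42 − 31 = 11
Mode ≈ 10 + (22/(22+11)) × 5 = 10 + 3.3333 = 13.3333

13.33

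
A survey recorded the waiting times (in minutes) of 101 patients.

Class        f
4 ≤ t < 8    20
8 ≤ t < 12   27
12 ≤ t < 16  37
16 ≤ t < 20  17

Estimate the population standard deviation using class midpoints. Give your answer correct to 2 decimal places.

3.97

Midpoints: 6, 10, 14, 18
n = 101, Σfm = 1214, mean = 12.0198
Σfm² = 16180
Σf(m − x̄)² = Σfm² − (Σfm)²/n = 16180 − 1214²/101 = 1587.9604
Population variance = 1587.9604 / 101 = 15.7224
Standard deviation = √15.7224 = 3.9651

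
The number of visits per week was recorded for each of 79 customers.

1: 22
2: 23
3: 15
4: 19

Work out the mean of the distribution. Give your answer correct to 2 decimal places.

2.39

Values: 1, 2, 3, 4
Σfx = 22×1 + 23×2 + 15×3 + 19×4 = 189
n = Σf = 79
Mean = 189 / 79 = 2.3924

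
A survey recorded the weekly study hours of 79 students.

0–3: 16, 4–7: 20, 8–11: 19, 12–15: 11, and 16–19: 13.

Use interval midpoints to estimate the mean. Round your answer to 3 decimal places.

Midpoints: 1.5, 5.5, 9.5, 13.5, 17.5
Σfm = 16×1.5 + 20×5.5 + 19×9.5 + 11×13.5 + 13×17.5 = 690.5
n = Σf = 79
Mean = 690.5 / 79 = 8.7405

8.741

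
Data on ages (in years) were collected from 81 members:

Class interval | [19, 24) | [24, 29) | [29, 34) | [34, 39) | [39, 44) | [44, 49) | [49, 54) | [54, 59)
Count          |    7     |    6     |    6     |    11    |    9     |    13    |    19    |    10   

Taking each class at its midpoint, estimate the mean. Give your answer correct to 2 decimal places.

42.24

Midpoints: 21.5, 26.5, 31.5, 36.5, 41.5, 46.5, 51.5, 56.5
Σfm = 7×21.5 + 6×26.5 + 6×31.5 + 11×36.5 + 9×41.5 + 13×46.5 + 19×51.5 + 10×56.5 = 3421.5
n = Σf = 81
Mean = 3421.5 / 81 = 42.2407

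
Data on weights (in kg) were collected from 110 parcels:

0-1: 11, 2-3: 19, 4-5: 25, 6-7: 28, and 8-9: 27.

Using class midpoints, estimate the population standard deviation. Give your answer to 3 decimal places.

2.585

Midpoints: 0.5, 2.5, 4.5, 6.5, 8.5
n = 110, Σfm = 577, mean = 5.2455
Σfm² = 3761.5
Σf(m − x̄)² = Σfm² − (Σfm)²/n = 3761.5 − 577²/110 = 734.8727
Population variance = 734.8727 / 110 = 6.6807
Standard deviation = √6.6807 = 2.5847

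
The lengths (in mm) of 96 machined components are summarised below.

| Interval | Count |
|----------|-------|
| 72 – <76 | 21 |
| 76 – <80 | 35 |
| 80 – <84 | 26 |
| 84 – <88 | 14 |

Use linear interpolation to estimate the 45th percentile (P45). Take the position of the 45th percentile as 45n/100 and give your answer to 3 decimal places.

Cumulative frequencies: 21, 56, 82, 96
n = 96; position = 45n/100 = 43.2.
This falls in the class 76 – <80: L = 76, F = 21, f = 35, h = 4.
45th percentile ≈ 76 + ((43.2 − 21) / 35) × 4 = 78.5371

78.537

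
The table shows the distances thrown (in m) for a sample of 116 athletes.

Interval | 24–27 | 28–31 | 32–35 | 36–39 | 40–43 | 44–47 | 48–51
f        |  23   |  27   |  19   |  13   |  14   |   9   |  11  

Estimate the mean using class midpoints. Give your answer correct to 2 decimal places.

Midpoints: 25.5, 29.5, 33.5, 37.5, 41.5, 45.5, 49.5
Σfm = 23×25.5 + 27×29.5 + 19×33.5 + 13×37.5 + 14×41.5 + 9×45.5 + 11×49.5 = 4042
n = Σf = 116
Mean = 4042 / 116 = 34.8448

34.84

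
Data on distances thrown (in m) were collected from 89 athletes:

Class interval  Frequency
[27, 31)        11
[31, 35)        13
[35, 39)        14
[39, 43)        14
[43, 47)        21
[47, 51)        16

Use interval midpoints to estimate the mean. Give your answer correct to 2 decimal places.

40.10

Midpoints: 29, 33, 37, 41, 45, 49
Σfm = 11×29 + 13×33 + 14×37 + 14×41 + 21×45 + 16×49 = 3569
n = Σf = 89
Mean = 3569 / 89 = 40.1011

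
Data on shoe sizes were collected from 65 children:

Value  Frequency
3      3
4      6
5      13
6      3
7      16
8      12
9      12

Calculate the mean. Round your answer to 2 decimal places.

6.65

Values: 3, 4, 5, 6, 7, 8, 9
Σfx = 3×3 + 6×4 + 13×5 + 3×6 + 16×7 + 12×8 + 12×9 = 432
n = Σf = 65
Mean = 432 / 65 = 6.6462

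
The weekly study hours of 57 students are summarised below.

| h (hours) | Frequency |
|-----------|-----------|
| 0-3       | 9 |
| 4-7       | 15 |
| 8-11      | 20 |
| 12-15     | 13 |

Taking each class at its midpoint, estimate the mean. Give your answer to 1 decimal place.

8.1

Midpoints: 1.5, 5.5, 9.5, 13.5
Σfm = 9×1.5 + 15×5.5 + 20×9.5 + 13×13.5 = 461.5
n = Σf = 57
Mean = 461.5 / 57 = 8.0965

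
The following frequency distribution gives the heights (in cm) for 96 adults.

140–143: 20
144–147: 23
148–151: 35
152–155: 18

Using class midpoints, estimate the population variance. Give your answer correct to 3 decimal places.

16.651

Midpoints: 141.5, 145.5, 149.5, 153.5
n = 96, Σfm = 14172, mean = 147.6250
Σfm² = 2093740
Σf(m − x̄)² = Σfm² − (Σfm)²/n = 2093740 − 14172²/96 = 1598.5000
Population variance = 1598.5000 / 96 = 16.6510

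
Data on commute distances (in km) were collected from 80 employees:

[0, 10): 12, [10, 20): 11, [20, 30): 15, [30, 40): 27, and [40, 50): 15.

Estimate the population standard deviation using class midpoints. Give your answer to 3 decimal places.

13.226

Midpoints: 5, 15, 25, 35, 45
n = 80, Σfm = 2220, mean = 27.7500
Σfm² = 75600
Σf(m − x̄)² = Σfm² − (Σfm)²/n = 75600 − 2220²/80 = 13995.0000
Population variance = 13995.0000 / 80 = 174.9375
Standard deviation = √174.9375 = 13.2264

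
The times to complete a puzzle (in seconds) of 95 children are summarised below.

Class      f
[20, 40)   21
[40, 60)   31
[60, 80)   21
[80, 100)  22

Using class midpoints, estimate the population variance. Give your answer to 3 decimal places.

Midpoints: 30, 50, 70, 90
n = 95, Σfm = 5630, mean = 59.2632
Σfm² = 377500
Σf(m − x̄)² = Σfm² − (Σfm)²/n = 377500 − 5630²/95 = 43848.4211
Population variance = 43848.4211 / 95 = 461.5623

461.562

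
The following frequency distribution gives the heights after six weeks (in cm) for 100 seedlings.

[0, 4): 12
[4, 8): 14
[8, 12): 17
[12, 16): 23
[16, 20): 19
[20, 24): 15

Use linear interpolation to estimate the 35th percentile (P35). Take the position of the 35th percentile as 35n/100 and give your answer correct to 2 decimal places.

Cumulative frequencies: 12, 26, 43, 66, 85, 100
n = 100; position = 35n/100 = 35.
This falls in the class [8, 12): L = 8, F = 26, f = 17, h = 4.
35th percentile ≈ 8 + ((35 − 26) / 17) × 4 = 10.1176

10.12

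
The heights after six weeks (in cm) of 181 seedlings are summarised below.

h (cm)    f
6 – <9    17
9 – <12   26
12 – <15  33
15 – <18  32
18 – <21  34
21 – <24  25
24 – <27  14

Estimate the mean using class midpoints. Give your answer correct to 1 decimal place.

16.3

Midpoints: 7.5, 10.5, 13.5, 16.5, 19.5, 22.5, 25.5
Σfm = 17×7.5 + 26×10.5 + 33×13.5 + 32×16.5 + 34×19.5 + 25×22.5 + 14×25.5 = 2956.5
n = Σf = 181
Mean = 2956.5 / 181 = 16.3343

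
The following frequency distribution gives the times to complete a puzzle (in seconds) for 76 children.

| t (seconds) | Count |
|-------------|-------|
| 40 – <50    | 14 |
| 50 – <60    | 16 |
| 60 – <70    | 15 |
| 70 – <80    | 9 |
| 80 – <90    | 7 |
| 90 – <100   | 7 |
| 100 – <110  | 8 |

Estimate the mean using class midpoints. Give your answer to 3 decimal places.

Midpoints: 45, 55, 65, 75, 85, 95, 105
Σfm = 14×45 + 16×55 + 15×65 + 9×75 + 7×85 + 7×95 + 8×105 = 5260
n = Σf = 76
Mean = 5260 / 76 = 69.2105

69.211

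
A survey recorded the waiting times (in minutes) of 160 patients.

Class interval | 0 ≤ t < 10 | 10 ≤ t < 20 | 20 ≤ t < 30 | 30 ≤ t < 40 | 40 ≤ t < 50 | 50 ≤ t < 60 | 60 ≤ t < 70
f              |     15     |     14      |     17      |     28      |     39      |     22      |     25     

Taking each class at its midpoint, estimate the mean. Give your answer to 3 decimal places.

39.250

Midpoints: 5, 15, 25, 35, 45, 55, 65
Σfm = 15×5 + 14×15 + 17×25 + 28×35 + 39×45 + 22×55 + 25×65 = 6280
n = Σf = 160
Mean = 6280 / 160 = 39.2500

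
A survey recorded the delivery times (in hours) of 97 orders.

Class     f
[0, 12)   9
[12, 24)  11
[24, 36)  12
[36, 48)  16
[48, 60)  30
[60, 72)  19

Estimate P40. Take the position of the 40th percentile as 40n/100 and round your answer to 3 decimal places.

41.100

Cumulative frequencies: 9, 20, 32, 48, 78, 97
n = 97; position = 40n/100 = 38.8.
This falls in the class [36, 48): L = 36, F = 32, f = 16, h = 12.
40th percentile ≈ 36 + ((38.8 − 32) / 16) × 12 = 41.1000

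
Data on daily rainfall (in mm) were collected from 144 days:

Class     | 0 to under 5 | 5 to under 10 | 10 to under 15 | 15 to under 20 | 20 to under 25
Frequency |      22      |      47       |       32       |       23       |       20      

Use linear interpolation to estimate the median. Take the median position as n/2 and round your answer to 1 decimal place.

Cumulative frequencies: 22, 69, 101, 124, 144
n = 144; position = n/2 = 72.
This falls in the class 10 to under 15: L = 10, F = 69, f = 32, h = 5.
Median ≈ 10 + ((72 − 69) / 32) × 5 = 10.4688

10.5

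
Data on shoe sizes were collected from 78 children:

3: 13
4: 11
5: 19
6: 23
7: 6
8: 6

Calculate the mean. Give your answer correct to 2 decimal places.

Values: 3, 4, 5, 6, 7, 8
Σfx = 13×3 + 11×4 + 19×5 + 23×6 + 6×7 + 6×8 = 406
n = Σf = 78
Mean = 406 / 78 = 5.2051

5.21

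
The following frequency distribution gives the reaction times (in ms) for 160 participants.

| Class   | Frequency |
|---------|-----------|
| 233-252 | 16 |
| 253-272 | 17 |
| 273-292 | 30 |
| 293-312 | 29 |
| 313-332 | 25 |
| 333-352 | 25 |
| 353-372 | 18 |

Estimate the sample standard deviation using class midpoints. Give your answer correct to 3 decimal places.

Midpoints: 242.5, 262.5, 282.5, 302.5, 322.5, 342.5, 362.5
n = 160, Σfm = 48740, mean = 304.6250
Σfm² = 15058300
Σf(m − x̄)² = Σfm² − (Σfm)²/n = 15058300 − 48740²/160 = 210877.5000
Sample variance = 210877.5000 / 159 = 1326.2736
Standard deviation = √1326.2736 = 36.4180

36.418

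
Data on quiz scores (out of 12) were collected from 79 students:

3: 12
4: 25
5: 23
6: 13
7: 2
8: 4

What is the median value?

Cumulative frequencies: 12, 37, 60, 73, 75, 79
n = 79, so the median is the value in position (n+1)/2 = 40.
Position 40 falls at value 5.

5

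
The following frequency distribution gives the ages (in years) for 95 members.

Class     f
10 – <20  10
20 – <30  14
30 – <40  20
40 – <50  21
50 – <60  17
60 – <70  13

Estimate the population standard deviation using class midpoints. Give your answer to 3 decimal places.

15.290

Midpoints: 15, 25, 35, 45, 55, 65
n = 95, Σfm = 3925, mean = 41.3158
Σfm² = 184375
Σf(m − x̄)² = Σfm² − (Σfm)²/n = 184375 − 3925²/95 = 22210.5263
Population variance = 22210.5263 / 95 = 233.7950
Standard deviation = √233.7950 = 15.2904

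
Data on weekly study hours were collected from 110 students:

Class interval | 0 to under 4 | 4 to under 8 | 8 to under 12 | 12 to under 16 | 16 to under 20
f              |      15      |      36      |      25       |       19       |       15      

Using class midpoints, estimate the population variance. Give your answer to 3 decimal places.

Midpoints: 2, 6, 10, 14, 18
n = 110, Σfm = 1032, mean = 9.3818
Σfm² = 12440
Σf(m − x̄)² = Σfm² − (Σfm)²/n = 12440 − 1032²/110 = 2757.9636
Population variance = 2757.9636 / 110 = 25.0724

25.072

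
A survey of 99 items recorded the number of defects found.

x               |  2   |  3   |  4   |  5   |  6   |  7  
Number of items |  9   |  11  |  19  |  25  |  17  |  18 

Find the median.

Cumulative frequencies: 9, 20, 39, 64, 81, 99
n = 99, so the median is the value in position (n+1)/2 = 50.
Position 50 falls at value 5.

5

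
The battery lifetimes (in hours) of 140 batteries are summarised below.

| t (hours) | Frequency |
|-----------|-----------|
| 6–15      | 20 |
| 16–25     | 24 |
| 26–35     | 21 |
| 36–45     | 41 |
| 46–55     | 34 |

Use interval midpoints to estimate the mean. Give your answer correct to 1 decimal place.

33.7

Midpoints: 10.5, 20.5, 30.5, 40.5, 50.5
Σfm = 20×10.5 + 24×20.5 + 21×30.5 + 41×40.5 + 34×50.5 = 4720
n = Σf = 140
Mean = 4720 / 140 = 33.7143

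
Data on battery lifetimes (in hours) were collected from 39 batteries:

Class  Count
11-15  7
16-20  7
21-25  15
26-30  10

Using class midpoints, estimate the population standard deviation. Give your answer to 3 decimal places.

Midpoints: 13, 18, 23, 28
n = 39, Σfm = 842, mean = 21.5897
Σfm² = 19226
Σf(m − x̄)² = Σfm² − (Σfm)²/n = 19226 − 842²/39 = 1047.4359
Population variance = 1047.4359 / 39 = 26.8573
Standard deviation = √26.8573 = 5.1824

5.182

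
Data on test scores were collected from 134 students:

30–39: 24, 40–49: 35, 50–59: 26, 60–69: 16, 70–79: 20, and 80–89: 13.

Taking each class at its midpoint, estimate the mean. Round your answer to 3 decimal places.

Midpoints: 34.5, 44.5, 54.5, 64.5, 74.5, 84.5
Σfm = 24×34.5 + 35×44.5 + 26×54.5 + 16×64.5 + 20×74.5 + 13×84.5 = 7423
n = Σf = 134
Mean = 7423 / 134 = 55.3955

55.396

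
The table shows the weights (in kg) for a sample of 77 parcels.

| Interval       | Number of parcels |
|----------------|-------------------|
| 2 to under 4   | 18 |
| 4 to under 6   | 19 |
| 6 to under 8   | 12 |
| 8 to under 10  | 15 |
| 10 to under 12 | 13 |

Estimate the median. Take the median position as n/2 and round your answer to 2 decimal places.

6.25

Cumulative frequencies: 18, 37, 49, 64, 77
n = 77; position = n/2 = 38.5.
This falls in the class 6 to under 8: L = 6, F = 37, f = 12, h = 2.
Median ≈ 6 + ((38.5 − 37) / 12) × 2 = 6.2500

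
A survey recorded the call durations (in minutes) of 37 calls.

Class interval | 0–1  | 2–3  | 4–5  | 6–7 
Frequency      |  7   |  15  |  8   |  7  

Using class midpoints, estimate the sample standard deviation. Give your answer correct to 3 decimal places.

Midpoints: 0.5, 2.5, 4.5, 6.5
n = 37, Σfm = 122.5, mean = 3.3108
Σfm² = 553.25
Σf(m − x̄)² = Σfm² − (Σfm)²/n = 553.25 − 122.5²/37 = 147.6757
Sample variance = 147.6757 / 36 = 4.1021
Standard deviation = √4.1021 = 2.0254

2.025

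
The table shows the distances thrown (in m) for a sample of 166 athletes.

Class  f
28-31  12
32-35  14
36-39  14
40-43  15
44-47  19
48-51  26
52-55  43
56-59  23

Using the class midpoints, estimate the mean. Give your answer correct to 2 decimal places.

Midpoints: 29.5, 33.5, 37.5, 41.5, 45.5, 49.5, 53.5, 57.5
Σfm = 12×29.5 + 14×33.5 + 14×37.5 + 15×41.5 + 19×45.5 + 26×49.5 + 43×53.5 + 23×57.5 = 7745
n = Σf = 166
Mean = 7745 / 166 = 46.6566

46.66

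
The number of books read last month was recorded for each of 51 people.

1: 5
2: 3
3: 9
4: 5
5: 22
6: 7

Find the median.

5

Cumulative frequencies: 5, 8, 17, 22, 44, 51
n = 51, so the median is the value in position (n+1)/2 = 26.
Position 26 falls at value 5.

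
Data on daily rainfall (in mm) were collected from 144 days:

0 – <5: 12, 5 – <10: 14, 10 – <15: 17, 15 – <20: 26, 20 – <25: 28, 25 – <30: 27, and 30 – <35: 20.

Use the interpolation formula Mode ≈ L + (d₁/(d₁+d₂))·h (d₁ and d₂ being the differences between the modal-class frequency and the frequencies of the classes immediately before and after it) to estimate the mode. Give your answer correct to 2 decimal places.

23.33

Modal class: 20 – <25 (highest frequency 28).
d₁ = 28 − 26 = 2, d₂ = 28 − 27 = 1
Mode ≈ 20 + (2/(2+1)) × 5 = 20 + 3.3333 = 23.3333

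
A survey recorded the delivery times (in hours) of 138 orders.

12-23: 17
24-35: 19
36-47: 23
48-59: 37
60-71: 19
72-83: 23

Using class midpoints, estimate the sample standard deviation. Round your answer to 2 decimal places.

19.10

Midpoints: 17.5, 29.5, 41.5, 53.5, 65.5, 77.5
n = 138, Σfm = 6819, mean = 49.4130
Σfm² = 386914.5
Σf(m − x̄)² = Σfm² − (Σfm)²/n = 386914.5 − 6819²/138 = 49966.9565
Sample variance = 49966.9565 / 137 = 364.7223
Standard deviation = √364.7223 = 19.0977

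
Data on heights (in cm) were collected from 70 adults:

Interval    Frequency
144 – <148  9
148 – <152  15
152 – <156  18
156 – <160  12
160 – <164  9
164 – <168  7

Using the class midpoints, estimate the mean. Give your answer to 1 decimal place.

155.0

Midpoints: 146, 150, 154, 158, 162, 166
Σfm = 9×146 + 15×150 + 18×154 + 12×158 + 9×162 + 7×166 = 10852
n = Σf = 70
Mean = 10852 / 70 = 155.0286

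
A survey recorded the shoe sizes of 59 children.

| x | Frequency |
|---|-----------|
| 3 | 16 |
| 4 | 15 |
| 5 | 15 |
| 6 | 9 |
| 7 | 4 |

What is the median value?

Cumulative frequencies: 16, 31, 46, 55, 59
n = 59, so the median is the value in position (n+1)/2 = 30.
Position 30 falls at value 4.

4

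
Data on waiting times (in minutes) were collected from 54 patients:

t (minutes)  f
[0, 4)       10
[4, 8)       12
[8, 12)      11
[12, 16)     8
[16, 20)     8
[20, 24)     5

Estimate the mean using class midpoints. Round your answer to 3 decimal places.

10.519

Midpoints: 2, 6, 10, 14, 18, 22
Σfm = 10×2 + 12×6 + 11×10 + 8×14 + 8×18 + 5×22 = 568
n = Σf = 54
Mean = 568 / 54 = 10.5185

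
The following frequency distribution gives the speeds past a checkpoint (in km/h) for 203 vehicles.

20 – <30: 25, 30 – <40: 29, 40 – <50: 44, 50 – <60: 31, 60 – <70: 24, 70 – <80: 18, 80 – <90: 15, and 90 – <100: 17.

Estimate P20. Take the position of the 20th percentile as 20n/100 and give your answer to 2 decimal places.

Cumulative frequencies: 25, 54, 98, 129, 153, 171, 186, 203
n = 203; position = 20n/100 = 40.6.
This falls in the class 30 – <40: L = 30, F = 25, f = 29, h = 10.
20th percentile ≈ 30 + ((40.6 − 25) / 29) × 10 = 35.3793

35.38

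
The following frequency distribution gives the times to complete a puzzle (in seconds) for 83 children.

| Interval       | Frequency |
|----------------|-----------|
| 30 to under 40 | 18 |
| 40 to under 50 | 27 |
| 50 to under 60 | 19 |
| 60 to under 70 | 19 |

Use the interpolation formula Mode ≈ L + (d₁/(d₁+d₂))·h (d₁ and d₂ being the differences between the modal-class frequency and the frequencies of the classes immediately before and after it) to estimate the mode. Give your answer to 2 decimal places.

45.29

Modal class: 40 to under 50 (highest frequency 27).
d₁ = 27 − 18 = 9, d₂ = 27 − 19 = 8
Mode ≈ 40 + (9/(9+8)) × 10 = 40 + 5.2941 = 45.2941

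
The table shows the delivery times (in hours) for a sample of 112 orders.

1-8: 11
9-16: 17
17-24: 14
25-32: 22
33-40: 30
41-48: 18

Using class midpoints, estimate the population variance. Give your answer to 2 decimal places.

Midpoints: 4.5, 12.5, 20.5, 28.5, 36.5, 44.5
n = 112, Σfm = 3072, mean = 27.4286
Σfm² = 102244
Σf(m − x̄)² = Σfm² − (Σfm)²/n = 102244 − 3072²/112 = 17983.4286
Population variance = 17983.4286 / 112 = 160.5663

160.57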